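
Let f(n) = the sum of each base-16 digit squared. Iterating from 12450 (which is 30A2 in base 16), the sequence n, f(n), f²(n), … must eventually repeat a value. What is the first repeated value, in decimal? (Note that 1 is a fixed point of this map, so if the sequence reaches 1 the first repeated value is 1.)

12450 = (3,0,10,2)_16 → 3² + 0² + 10² + 2² = 113
113 = (7,1)_16 → 7² + 1² = 50
50 = (3,2)_16 → 3² + 2² = 13
13 = (13)_16 → 13² = 169
169 = (10,9)_16 → 10² + 9² = 181
181 = (11,5)_16 → 11² + 5² = 146
146 = (9,2)_16 → 9² + 2² = 85
85 = (5,5)_16 → 5² + 5² = 50  — 50 already appeared earlier.

50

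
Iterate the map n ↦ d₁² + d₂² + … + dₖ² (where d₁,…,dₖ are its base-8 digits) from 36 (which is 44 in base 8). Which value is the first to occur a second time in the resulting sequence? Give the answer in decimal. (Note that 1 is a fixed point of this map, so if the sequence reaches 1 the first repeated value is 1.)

36 = (4,4)_8 → 4² + 4² = 32
32 = (4,0)_8 → 4² + 0² = 16
16 = (2,0)_8 → 2² + 0² = 4
4 = (4)_8 → 4² = 16  — 16 already appeared earlier.

16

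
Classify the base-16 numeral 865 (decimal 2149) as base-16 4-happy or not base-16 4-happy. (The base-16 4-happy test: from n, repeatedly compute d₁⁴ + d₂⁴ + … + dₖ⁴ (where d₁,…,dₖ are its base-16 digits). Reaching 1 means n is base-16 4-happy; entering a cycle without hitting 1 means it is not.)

not base-16 4-happy

2149 = (8,6,5)_16 → 8⁴ + 6⁴ + 5⁴ = 4096 + 1296 + 625 = 6017
6017 = (1,7,8,1)_16 → 1⁴ + 7⁴ + 8⁴ + 1⁴ = 1 + 2401 + 4096 + 1 = 6499
6499 = (1,9,6,3)_16 → 1⁴ + 9⁴ + 6⁴ + 3⁴ = 1 + 6561 + 1296 + 81 = 7939
7939 = (1,15,0,3)_16 → 1⁴ + 15⁴ + 0⁴ + 3⁴ = 1 + 50625 + 0 + 81 = 50707
50707 = (12,6,1,3)_16 → 12⁴ + 6⁴ + 1⁴ + 3⁴ = 20736 + 1296 + 1 + 81 = 22114
22114 = (5,6,6,2)_16 → 5⁴ + 6⁴ + 6⁴ + 2⁴ = 625 + 1296 + 1296 + 16 = 3233
3233 = (12,10,1)_16 → 12⁴ + 10⁴ + 1⁴ = 20736 + 10000 + 1 = 30737
30737 = (7,8,1,1)_16 → 7⁴ + 8⁴ + 1⁴ + 1⁴ = 2401 + 4096 + 1 + 1 = 6499  — 6499 already seen; the sequence cycles without reaching 1.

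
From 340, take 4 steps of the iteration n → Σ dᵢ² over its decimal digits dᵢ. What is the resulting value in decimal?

340 → 3² + 4² + 0² = 25
25 → 2² + 5² = 29
29 → 2² + 9² = 85
85 → 8² + 5² = 89

89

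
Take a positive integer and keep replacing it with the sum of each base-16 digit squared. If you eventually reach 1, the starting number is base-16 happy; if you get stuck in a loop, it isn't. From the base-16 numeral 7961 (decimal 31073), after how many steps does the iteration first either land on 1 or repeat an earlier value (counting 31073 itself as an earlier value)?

8

31073 = (7,9,6,1)_16 → 7² + 9² + 6² + 1² = 49 + 81 + 36 + 1 = 167
167 = (10,7)_16 → 10² + 7² = 100 + 49 = 149
149 = (9,5)_16 → 9² + 5² = 81 + 25 = 106
106 = (6,10)_16 → 6² + 10² = 36 + 100 = 136
136 = (8,8)_16 → 8² + 8² = 64 + 64 = 128
128 = (8,0)_16 → 8² + 0² = 64 + 0 = 64
64 = (4,0)_16 → 4² + 0² = 16 + 0 = 16
16 = (1,0)_16 → 1² + 0² = 1 + 0 = 1  — reached 1.
That took 8 steps.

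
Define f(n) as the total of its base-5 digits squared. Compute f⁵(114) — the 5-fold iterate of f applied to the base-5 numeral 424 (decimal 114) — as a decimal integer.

114 = (4,2,4)_5 → 4² + 2² + 4² = 16 + 4 + 16 = 36
36 = (1,2,1)_5 → 1² + 2² + 1² = 1 + 4 + 1 = 6
6 = (1,1)_5 → 1² + 1² = 1 + 1 = 2
2 = (2)_5 → 2² = 4
4 = (4)_5 → 4² = 16

16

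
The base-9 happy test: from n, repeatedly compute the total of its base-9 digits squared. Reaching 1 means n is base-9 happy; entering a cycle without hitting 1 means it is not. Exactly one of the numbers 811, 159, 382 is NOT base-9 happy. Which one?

811: 811 → 3 → 9 → 1  — reaches 1 (base-9 happy)
159: 159 → 101 → 9 → 1  — reaches 1 (base-9 happy)
382: 382 → 68 → 74 → 68  — repeats 68 (not base-9 happy)

382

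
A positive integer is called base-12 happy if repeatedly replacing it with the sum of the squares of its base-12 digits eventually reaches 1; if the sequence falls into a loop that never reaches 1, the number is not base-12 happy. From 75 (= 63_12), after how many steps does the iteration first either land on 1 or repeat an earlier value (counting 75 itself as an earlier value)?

7

75 = (6,3)_12 → 45
45 = (3,9)_12 → 90
90 = (7,6)_12 → 85
85 = (7,1)_12 → 50
50 = (4,2)_12 → 20
20 = (1,8)_12 → 65
65 = (5,5)_12 → 50  — 50 repeats.
That took 7 steps.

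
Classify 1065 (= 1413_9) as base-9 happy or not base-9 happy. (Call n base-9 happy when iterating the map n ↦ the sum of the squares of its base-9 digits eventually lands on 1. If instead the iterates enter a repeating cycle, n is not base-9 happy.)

1065 = (1,4,1,3)_9 → 1² + 4² + 1² + 3² = 1 + 16 + 1 + 9 = 27
27 = (3,0)_9 → 3² + 0² = 9 + 0 = 9
9 = (1,0)_9 → 1² + 0² = 1 + 0 = 1  — reached 1.

base-9 happy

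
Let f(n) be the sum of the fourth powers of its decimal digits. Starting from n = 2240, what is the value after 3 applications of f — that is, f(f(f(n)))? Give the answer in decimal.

2240 → 288
288 → 8208
8208 → 8208

8208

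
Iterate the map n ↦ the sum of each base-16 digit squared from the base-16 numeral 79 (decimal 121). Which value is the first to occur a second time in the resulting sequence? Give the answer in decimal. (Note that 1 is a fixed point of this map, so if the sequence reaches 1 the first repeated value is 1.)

121 = (7,9)_16 → 7² + 9² = 49 + 81 = 130
130 = (8,2)_16 → 8² + 2² = 64 + 4 = 68
68 = (4,4)_16 → 4² + 4² = 16 + 16 = 32
32 = (2,0)_16 → 2² + 0² = 4 + 0 = 4
4 = (4)_16 → 4² = 16
16 = (1,0)_16 → 1² + 0² = 1 + 0 = 1  — reached the fixed point 1.
1 → 1, so 1 is the first repeated value.

1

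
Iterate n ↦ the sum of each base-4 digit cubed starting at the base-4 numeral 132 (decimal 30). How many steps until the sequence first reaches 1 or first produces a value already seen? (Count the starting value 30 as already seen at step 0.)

30 = (1,3,2)_4 → 1³ + 3³ + 2³ = 1 + 27 + 8 = 36
36 = (2,1,0)_4 → 2³ + 1³ + 0³ = 8 + 1 + 0 = 9
9 = (2,1)_4 → 2³ + 1³ = 8 + 1 = 9  — 9 repeats.
That took 3 steps.

3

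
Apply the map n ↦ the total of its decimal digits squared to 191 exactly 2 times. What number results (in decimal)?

73

191 → 1² + 9² + 1² = 1 + 81 + 1 = 83
83 → 8² + 3² = 64 + 9 = 73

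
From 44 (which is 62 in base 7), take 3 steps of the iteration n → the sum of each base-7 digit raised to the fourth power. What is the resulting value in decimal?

44 = (6,2)_7 → 6⁴ + 2⁴ = 1312
1312 = (3,5,5,3)_7 → 3⁴ + 5⁴ + 5⁴ + 3⁴ = 1412
1412 = (4,0,5,5)_7 → 4⁴ + 0⁴ + 5⁴ + 5⁴ = 1506

1506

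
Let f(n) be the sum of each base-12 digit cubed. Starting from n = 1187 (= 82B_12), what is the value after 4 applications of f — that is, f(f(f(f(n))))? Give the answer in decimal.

1520

1187 = (8,2,11)_12 → 8³ + 2³ + 11³ = 512 + 8 + 1331 = 1851
1851 = (1,0,10,3)_12 → 1³ + 0³ + 10³ + 3³ = 1 + 0 + 1000 + 27 = 1028
1028 = (7,1,8)_12 → 7³ + 1³ + 8³ = 343 + 1 + 512 = 856
856 = (5,11,4)_12 → 5³ + 11³ + 4³ = 125 + 1331 + 64 = 1520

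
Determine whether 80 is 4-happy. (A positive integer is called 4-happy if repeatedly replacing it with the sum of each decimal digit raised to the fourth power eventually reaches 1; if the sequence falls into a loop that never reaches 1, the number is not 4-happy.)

not 4-happy

80 → 8⁴ + 0⁴ = 4096 + 0 = 4096
4096 → 4⁴ + 0⁴ + 9⁴ + 6⁴ = 256 + 0 + 6561 + 1296 = 8113
8113 → 8⁴ + 1⁴ + 1⁴ + 3⁴ = 4096 + 1 + 1 + 81 = 4179
4179 → 4⁴ + 1⁴ + 7⁴ + 9⁴ = 256 + 1 + 2401 + 6561 = 9219
9219 → 9⁴ + 2⁴ + 1⁴ + 9⁴ = 6561 + 16 + 1 + 6561 = 13139
13139 → 1⁴ + 3⁴ + 1⁴ + 3⁴ + 9⁴ = 1 + 81 + 1 + 81 + 6561 = 6725
6725 → 6⁴ + 7⁴ + 2⁴ + 5⁴ = 1296 + 2401 + 16 + 625 = 4338
4338 → 4⁴ + 3⁴ + 3⁴ + 8⁴ = 256 + 81 + 81 + 4096 = 4514
4514 → 4⁴ + 5⁴ + 1⁴ + 4⁴ = 256 + 625 + 1 + 256 = 1138
1138 → 1⁴ + 1⁴ + 3⁴ + 8⁴ = 1 + 1 + 81 + 4096 = 4179  — 4179 already seen; the sequence cycles without reaching 1.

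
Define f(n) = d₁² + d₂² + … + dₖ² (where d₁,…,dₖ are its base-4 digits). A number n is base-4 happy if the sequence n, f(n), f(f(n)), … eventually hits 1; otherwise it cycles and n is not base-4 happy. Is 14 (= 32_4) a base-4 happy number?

base-4 happy

14 = (3,2)_4 → 3² + 2² = 13
13 = (3,1)_4 → 3² + 1² = 10
10 = (2,2)_4 → 2² + 2² = 8
8 = (2,0)_4 → 2² + 0² = 4
4 = (1,0)_4 → 1² + 0² = 1  — reached 1.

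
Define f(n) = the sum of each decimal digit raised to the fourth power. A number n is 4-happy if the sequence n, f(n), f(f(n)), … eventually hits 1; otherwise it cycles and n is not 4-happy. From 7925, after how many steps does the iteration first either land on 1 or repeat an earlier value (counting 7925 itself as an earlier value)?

10

7925 → 9603
9603 → 7938
7938 → 13139
13139 → 6725
6725 → 4338
4338 → 4514
4514 → 1138
1138 → 4179
4179 → 9219
9219 → 13139  — 13139 repeats.
That took 10 steps.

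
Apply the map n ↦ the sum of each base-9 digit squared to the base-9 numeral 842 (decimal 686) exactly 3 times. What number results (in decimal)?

2

686 = (8,4,2)_9 → 8² + 4² + 2² = 64 + 16 + 4 = 84
84 = (1,0,3)_9 → 1² + 0² + 3² = 1 + 0 + 9 = 10
10 = (1,1)_9 → 1² + 1² = 1 + 1 = 2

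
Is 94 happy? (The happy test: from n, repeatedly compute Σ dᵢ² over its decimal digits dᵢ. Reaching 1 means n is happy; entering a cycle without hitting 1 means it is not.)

happy

94 → 9² + 4² = 97
97 → 9² + 7² = 130
130 → 1² + 3² + 0² = 10
10 → 1² + 0² = 1  — reached 1.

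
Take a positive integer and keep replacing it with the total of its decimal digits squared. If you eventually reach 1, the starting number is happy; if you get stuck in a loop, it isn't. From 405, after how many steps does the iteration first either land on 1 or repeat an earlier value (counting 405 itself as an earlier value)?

405 → 4² + 0² + 5² = 41
41 → 4² + 1² = 17
17 → 1² + 7² = 50
50 → 5² + 0² = 25
25 → 2² + 5² = 29
29 → 2² + 9² = 85
85 → 8² + 5² = 89
89 → 8² + 9² = 145
145 → 1² + 4² + 5² = 42
42 → 4² + 2² = 20
20 → 2² + 0² = 4
4 → 4² = 16
16 → 1² + 6² = 37
37 → 3² + 7² = 58
58 → 5² + 8² = 89  — 89 repeats.
That took 15 steps.

15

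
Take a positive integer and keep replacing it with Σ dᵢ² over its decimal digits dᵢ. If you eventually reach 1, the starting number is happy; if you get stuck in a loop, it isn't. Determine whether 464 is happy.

happy

464 → 4² + 6² + 4² = 16 + 36 + 16 = 68
68 → 6² + 8² = 36 + 64 = 100
100 → 1² + 0² + 0² = 1 + 0 + 0 = 1  — reached 1.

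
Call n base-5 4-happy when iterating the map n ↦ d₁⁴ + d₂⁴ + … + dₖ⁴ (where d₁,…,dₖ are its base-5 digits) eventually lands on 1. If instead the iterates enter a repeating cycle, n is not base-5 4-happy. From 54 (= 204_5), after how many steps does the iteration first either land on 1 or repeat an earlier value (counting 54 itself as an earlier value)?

8

54 = (2,0,4)_5 → 272
272 = (2,0,4,2)_5 → 288
288 = (2,1,2,3)_5 → 114
114 = (4,2,4)_5 → 528
528 = (4,1,0,3)_5 → 338
338 = (2,3,2,3)_5 → 194
194 = (1,2,3,4)_5 → 354
354 = (2,4,0,4)_5 → 528  — 528 repeats.
That took 8 steps.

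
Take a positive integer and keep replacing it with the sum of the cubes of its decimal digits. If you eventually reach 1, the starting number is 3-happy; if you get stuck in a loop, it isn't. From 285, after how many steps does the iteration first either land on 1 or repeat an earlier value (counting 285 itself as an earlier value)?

285 → 2³ + 8³ + 5³ = 8 + 512 + 125 = 645
645 → 6³ + 4³ + 5³ = 216 + 64 + 125 = 405
405 → 4³ + 0³ + 5³ = 64 + 0 + 125 = 189
189 → 1³ + 8³ + 9³ = 1 + 512 + 729 = 1242
1242 → 1³ + 2³ + 4³ + 2³ = 1 + 8 + 64 + 8 = 81
81 → 8³ + 1³ = 512 + 1 = 513
513 → 5³ + 1³ + 3³ = 125 + 1 + 27 = 153
153 → 1³ + 5³ + 3³ = 1 + 125 + 27 = 153  — 153 repeats.
That took 8 steps.

8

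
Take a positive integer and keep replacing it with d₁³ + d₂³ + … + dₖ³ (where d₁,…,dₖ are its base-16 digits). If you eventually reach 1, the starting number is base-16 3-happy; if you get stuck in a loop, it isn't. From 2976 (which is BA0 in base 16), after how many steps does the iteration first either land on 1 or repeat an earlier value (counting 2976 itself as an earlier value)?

7

2976 = (11,10,0)_16 → 2331
2331 = (9,1,11)_16 → 2061
2061 = (8,0,13)_16 → 2709
2709 = (10,9,5)_16 → 1854
1854 = (7,3,14)_16 → 3114
3114 = (12,2,10)_16 → 2736
2736 = (10,11,0)_16 → 2331  — 2331 repeats.
That took 7 steps.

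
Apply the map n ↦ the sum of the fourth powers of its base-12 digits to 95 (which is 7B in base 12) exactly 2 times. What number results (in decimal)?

95 = (7,11)_12 → 7⁴ + 11⁴ = 2401 + 14641 = 17042
17042 = (9,10,4,2)_12 → 9⁴ + 10⁴ + 4⁴ + 2⁴ = 6561 + 10000 + 256 + 16 = 16833

16833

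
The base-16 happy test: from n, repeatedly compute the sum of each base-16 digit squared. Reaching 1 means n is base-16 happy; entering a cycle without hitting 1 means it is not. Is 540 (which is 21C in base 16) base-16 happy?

540 = (2,1,12)_16 → 2² + 1² + 12² = 149
149 = (9,5)_16 → 9² + 5² = 106
106 = (6,10)_16 → 6² + 10² = 136
136 = (8,8)_16 → 8² + 8² = 128
128 = (8,0)_16 → 8² + 0² = 64
64 = (4,0)_16 → 4² + 0² = 16
16 = (1,0)_16 → 1² + 0² = 1  — reached 1.

base-16 happy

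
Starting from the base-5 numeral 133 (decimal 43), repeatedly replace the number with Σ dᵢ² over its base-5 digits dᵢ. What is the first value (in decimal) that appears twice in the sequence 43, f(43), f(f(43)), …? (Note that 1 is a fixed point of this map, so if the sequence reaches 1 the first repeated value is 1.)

43 = (1,3,3)_5 → 19
19 = (3,4)_5 → 25
25 = (1,0,0)_5 → 1  — reached the fixed point 1.
1 → 1, so 1 is the first repeated value.

1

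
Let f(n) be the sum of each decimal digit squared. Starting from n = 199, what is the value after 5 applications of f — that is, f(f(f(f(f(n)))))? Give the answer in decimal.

85

199 → 163
163 → 46
46 → 52
52 → 29
29 → 85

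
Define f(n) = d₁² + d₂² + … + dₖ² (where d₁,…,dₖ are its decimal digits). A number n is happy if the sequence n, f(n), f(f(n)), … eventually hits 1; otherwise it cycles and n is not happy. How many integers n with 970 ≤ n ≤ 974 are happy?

2

970: 970 → 130 → 10 → 1  (reaches 1)
971: 971 → 131 → 11 → 2 → 4 → 16 → 37 → 58 → 89 → 145 → 42 → 20 → 4  (repeats 4)
972: 972 → 134 → 26 → 40 → 16 → 37 → 58 → 89 → 145 → 42 → 20 → 4 → 16  (repeats 16)
973: 973 → 139 → 91 → 82 → 68 → 100 → 1  (reaches 1)
974: 974 → 146 → 53 → 34 → 25 → 29 → 85 → 89 → 145 → 42 → 20 → 4 → 16 → 37 → 58 → 89  (repeats 89)
happy: 970, 973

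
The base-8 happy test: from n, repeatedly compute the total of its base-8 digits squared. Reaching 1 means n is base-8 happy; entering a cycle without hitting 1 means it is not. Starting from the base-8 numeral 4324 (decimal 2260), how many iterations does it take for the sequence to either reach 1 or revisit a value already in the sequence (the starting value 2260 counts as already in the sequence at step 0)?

2260 = (4,3,2,4)_8 → 4² + 3² + 2² + 4² = 45
45 = (5,5)_8 → 5² + 5² = 50
50 = (6,2)_8 → 6² + 2² = 40
40 = (5,0)_8 → 5² + 0² = 25
25 = (3,1)_8 → 3² + 1² = 10
10 = (1,2)_8 → 1² + 2² = 5
5 = (5)_8 → 5² = 25  — 25 repeats.
That took 7 steps.

7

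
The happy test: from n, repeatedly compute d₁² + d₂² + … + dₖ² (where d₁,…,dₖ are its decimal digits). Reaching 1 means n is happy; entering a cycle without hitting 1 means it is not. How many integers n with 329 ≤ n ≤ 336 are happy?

329: 329 → 94 → 97 → 130 → 10 → 1  (reaches 1)
330: 330 → 18 → 65 → 61 → 37 → 58 → 89 → 145 → 42 → 20 → 4 → 16 → 37  (repeats 37)
331: 331 → 19 → 82 → 68 → 100 → 1  (reaches 1)
332: 332 → 22 → 8 → 64 → 52 → 29 → 85 → 89 → 145 → 42 → 20 → 4 → 16 → 37 → 58 → 89  (repeats 89)
333: 333 → 27 → 53 → 34 → 25 → 29 → 85 → 89 → 145 → 42 → 20 → 4 → 16 → 37 → 58 → 89  (repeats 89)
334: 334 → 34 → 25 → 29 → 85 → 89 → 145 → 42 → 20 → 4 → 16 → 37 → 58 → 89  (repeats 89)
335: 335 → 43 → 25 → 29 → 85 → 89 → 145 → 42 → 20 → 4 → 16 → 37 → 58 → 89  (repeats 89)
336: 336 → 54 → 41 → 17 → 50 → 25 → 29 → 85 → 89 → 145 → 42 → 20 → 4 → 16 → 37 → 58 → 89  (repeats 89)
happy: 329, 331

2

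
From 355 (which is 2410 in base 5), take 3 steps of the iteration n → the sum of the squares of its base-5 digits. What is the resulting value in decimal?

13

355 = (2,4,1,0)_5 → 2² + 4² + 1² + 0² = 21
21 = (4,1)_5 → 4² + 1² = 17
17 = (3,2)_5 → 3² + 2² = 13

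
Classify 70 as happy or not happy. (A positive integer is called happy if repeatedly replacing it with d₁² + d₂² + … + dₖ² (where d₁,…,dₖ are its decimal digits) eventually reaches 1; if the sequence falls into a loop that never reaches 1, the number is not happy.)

happy

70 → 7² + 0² = 49
49 → 4² + 9² = 97
97 → 9² + 7² = 130
130 → 1² + 3² + 0² = 10
10 → 1² + 0² = 1  — reached 1.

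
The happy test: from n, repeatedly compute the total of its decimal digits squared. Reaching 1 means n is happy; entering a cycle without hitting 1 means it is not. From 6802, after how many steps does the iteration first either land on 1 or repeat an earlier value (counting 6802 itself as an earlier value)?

15

6802 → 6² + 8² + 0² + 2² = 36 + 64 + 0 + 4 = 104
104 → 1² + 0² + 4² = 1 + 0 + 16 = 17
17 → 1² + 7² = 1 + 49 = 50
50 → 5² + 0² = 25 + 0 = 25
25 → 2² + 5² = 4 + 25 = 29
29 → 2² + 9² = 4 + 81 = 85
85 → 8² + 5² = 64 + 25 = 89
89 → 8² + 9² = 64 + 81 = 145
145 → 1² + 4² + 5² = 1 + 16 + 25 = 42
42 → 4² + 2² = 16 + 4 = 20
20 → 2² + 0² = 4 + 0 = 4
4 → 4² = 16
16 → 1² + 6² = 1 + 36 = 37
37 → 3² + 7² = 9 + 49 = 58
58 → 5² + 8² = 25 + 64 = 89  — 89 repeats.
That took 15 steps.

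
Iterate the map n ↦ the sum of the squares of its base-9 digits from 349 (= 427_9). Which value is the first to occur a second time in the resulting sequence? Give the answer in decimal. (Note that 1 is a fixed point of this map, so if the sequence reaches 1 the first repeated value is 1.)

349 = (4,2,7)_9 → 69
69 = (7,6)_9 → 85
85 = (1,0,4)_9 → 17
17 = (1,8)_9 → 65
65 = (7,2)_9 → 53
53 = (5,8)_9 → 89
89 = (1,0,8)_9 → 65  — 65 already appeared earlier.

65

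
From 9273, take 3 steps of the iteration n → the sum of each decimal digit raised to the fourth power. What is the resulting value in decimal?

9273 → 9059
9059 → 13747
13747 → 5140

5140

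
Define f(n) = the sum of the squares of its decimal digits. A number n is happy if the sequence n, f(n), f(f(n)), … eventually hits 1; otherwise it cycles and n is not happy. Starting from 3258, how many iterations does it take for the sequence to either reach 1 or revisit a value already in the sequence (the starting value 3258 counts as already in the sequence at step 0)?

3258 → 3² + 2² + 5² + 8² = 9 + 4 + 25 + 64 = 102
102 → 1² + 0² + 2² = 1 + 0 + 4 = 5
5 → 5² = 25
25 → 2² + 5² = 4 + 25 = 29
29 → 2² + 9² = 4 + 81 = 85
85 → 8² + 5² = 64 + 25 = 89
89 → 8² + 9² = 64 + 81 = 145
145 → 1² + 4² + 5² = 1 + 16 + 25 = 42
42 → 4² + 2² = 16 + 4 = 20
20 → 2² + 0² = 4 + 0 = 4
4 → 4² = 16
16 → 1² + 6² = 1 + 36 = 37
37 → 3² + 7² = 9 + 49 = 58
58 → 5² + 8² = 25 + 64 = 89  — 89 repeats.
That took 14 steps.

14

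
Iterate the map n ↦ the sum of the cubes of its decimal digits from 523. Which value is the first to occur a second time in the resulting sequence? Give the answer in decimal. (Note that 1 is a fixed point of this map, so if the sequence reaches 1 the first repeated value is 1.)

160

523 → 160
160 → 217
217 → 352
352 → 160  — 160 already appeared earlier.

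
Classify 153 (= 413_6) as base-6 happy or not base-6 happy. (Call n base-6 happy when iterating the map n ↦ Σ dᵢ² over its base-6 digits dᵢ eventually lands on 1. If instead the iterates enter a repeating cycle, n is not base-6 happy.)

153 = (4,1,3)_6 → 4² + 1² + 3² = 16 + 1 + 9 = 26
26 = (4,2)_6 → 4² + 2² = 16 + 4 = 20
20 = (3,2)_6 → 3² + 2² = 9 + 4 = 13
13 = (2,1)_6 → 2² + 1² = 4 + 1 = 5
5 = (5)_6 → 5² = 25
25 = (4,1)_6 → 4² + 1² = 16 + 1 = 17
17 = (2,5)_6 → 2² + 5² = 4 + 25 = 29
29 = (4,5)_6 → 4² + 5² = 16 + 25 = 41
41 = (1,0,5)_6 → 1² + 0² + 5² = 1 + 0 + 25 = 26  — 26 already seen; the sequence cycles without reaching 1.

not base-6 happy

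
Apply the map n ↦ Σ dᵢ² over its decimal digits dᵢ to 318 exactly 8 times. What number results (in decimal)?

42

318 → 3² + 1² + 8² = 9 + 1 + 64 = 74
74 → 7² + 4² = 49 + 16 = 65
65 → 6² + 5² = 36 + 25 = 61
61 → 6² + 1² = 36 + 1 = 37
37 → 3² + 7² = 9 + 49 = 58
58 → 5² + 8² = 25 + 64 = 89
89 → 8² + 9² = 64 + 81 = 145
145 → 1² + 4² + 5² = 1 + 16 + 25 = 42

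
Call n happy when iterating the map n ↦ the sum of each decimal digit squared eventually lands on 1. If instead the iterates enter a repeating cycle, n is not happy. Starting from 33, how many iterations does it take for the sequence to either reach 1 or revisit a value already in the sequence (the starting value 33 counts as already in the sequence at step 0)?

33 → 18
18 → 65
65 → 61
61 → 37
37 → 58
58 → 89
89 → 145
145 → 42
42 → 20
20 → 4
4 → 16
16 → 37  — 37 repeats.
That took 12 steps.

12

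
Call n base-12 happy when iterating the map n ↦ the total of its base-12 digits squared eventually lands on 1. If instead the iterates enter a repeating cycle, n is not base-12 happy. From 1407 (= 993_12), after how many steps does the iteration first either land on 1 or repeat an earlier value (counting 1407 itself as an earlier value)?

5

1407 = (9,9,3)_12 → 171
171 = (1,2,3)_12 → 14
14 = (1,2)_12 → 5
5 = (5)_12 → 25
25 = (2,1)_12 → 5  — 5 repeats.
That took 5 steps.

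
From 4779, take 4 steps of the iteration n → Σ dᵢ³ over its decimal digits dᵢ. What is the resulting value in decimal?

378

4779 → 4³ + 7³ + 7³ + 9³ = 64 + 343 + 343 + 729 = 1479
1479 → 1³ + 4³ + 7³ + 9³ = 1 + 64 + 343 + 729 = 1137
1137 → 1³ + 1³ + 3³ + 7³ = 1 + 1 + 27 + 343 = 372
372 → 3³ + 7³ + 2³ = 27 + 343 + 8 = 378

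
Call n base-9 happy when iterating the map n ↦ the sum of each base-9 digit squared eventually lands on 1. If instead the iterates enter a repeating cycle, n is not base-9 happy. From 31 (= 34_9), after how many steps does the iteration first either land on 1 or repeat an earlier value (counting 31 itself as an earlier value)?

5

31 = (3,4)_9 → 3² + 4² = 25
25 = (2,7)_9 → 2² + 7² = 53
53 = (5,8)_9 → 5² + 8² = 89
89 = (1,0,8)_9 → 1² + 0² + 8² = 65
65 = (7,2)_9 → 7² + 2² = 53  — 53 repeats.
That took 5 steps.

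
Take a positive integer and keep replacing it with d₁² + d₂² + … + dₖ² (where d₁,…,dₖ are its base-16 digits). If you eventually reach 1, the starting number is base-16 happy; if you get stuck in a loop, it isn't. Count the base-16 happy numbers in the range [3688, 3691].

1

3688: 3688 → 296 → 69 → 41 → 85 → 50 → 13 → 169 → 181 → 146 → 85  — not base-16 happy
3689: 3689 → 313 → 91 → 146 → 85 → 50 → 13 → 169 → 181 → 146  — not base-16 happy
3690: 3690 → 332 → 161 → 101 → 61 → 178 → 125 → 218 → 269 → 170 → 200 → 208 → 169 → 181 → 146 → 85 → 50 → 13 → 169  — not base-16 happy
3691: 3691 → 353 → 38 → 40 → 68 → 32 → 4 → 16 → 1  — base-16 happy
base-16 happy: 3691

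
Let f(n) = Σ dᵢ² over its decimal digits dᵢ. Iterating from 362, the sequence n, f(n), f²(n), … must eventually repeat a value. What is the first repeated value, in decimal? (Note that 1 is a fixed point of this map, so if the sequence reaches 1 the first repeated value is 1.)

362 → 3² + 6² + 2² = 9 + 36 + 4 = 49
49 → 4² + 9² = 16 + 81 = 97
97 → 9² + 7² = 81 + 49 = 130
130 → 1² + 3² + 0² = 1 + 9 + 0 = 10
10 → 1² + 0² = 1 + 0 = 1  — reached the fixed point 1.
1 → 1, so 1 is the first repeated value.

1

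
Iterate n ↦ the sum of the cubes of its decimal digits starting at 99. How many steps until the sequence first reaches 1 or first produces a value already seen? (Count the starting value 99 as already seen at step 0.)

5

99 → 9³ + 9³ = 729 + 729 = 1458
1458 → 1³ + 4³ + 5³ + 8³ = 1 + 64 + 125 + 512 = 702
702 → 7³ + 0³ + 2³ = 343 + 0 + 8 = 351
351 → 3³ + 5³ + 1³ = 27 + 125 + 1 = 153
153 → 1³ + 5³ + 3³ = 1 + 125 + 27 = 153  — 153 repeats.
That took 5 steps.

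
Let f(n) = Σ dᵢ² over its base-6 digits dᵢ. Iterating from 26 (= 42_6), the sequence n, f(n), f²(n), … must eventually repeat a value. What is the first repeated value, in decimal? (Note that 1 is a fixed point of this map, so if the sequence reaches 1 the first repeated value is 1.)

26

26 = (4,2)_6 → 4² + 2² = 16 + 4 = 20
20 = (3,2)_6 → 3² + 2² = 9 + 4 = 13
13 = (2,1)_6 → 2² + 1² = 4 + 1 = 5
5 = (5)_6 → 5² = 25
25 = (4,1)_6 → 4² + 1² = 16 + 1 = 17
17 = (2,5)_6 → 2² + 5² = 4 + 25 = 29
29 = (4,5)_6 → 4² + 5² = 16 + 25 = 41
41 = (1,0,5)_6 → 1² + 0² + 5² = 1 + 0 + 25 = 26  — 26 already appeared earlier.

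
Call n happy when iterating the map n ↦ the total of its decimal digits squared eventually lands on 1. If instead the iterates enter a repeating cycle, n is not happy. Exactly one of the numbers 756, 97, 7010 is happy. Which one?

97

756: 756 → 110 → 2 → 4 → 16 → 37 → 58 → 89 → 145 → 42 → 20 → 4  — repeats 4 (not happy)
97: 97 → 130 → 10 → 1  — reaches 1 (happy)
7010: 7010 → 50 → 25 → 29 → 85 → 89 → 145 → 42 → 20 → 4 → 16 → 37 → 58 → 89  — repeats 89 (not happy)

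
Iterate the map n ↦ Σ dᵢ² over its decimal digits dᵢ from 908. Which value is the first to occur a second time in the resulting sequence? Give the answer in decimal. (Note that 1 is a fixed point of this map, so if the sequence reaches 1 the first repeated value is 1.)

145

908 → 9² + 0² + 8² = 145
145 → 1² + 4² + 5² = 42
42 → 4² + 2² = 20
20 → 2² + 0² = 4
4 → 4² = 16
16 → 1² + 6² = 37
37 → 3² + 7² = 58
58 → 5² + 8² = 89
89 → 8² + 9² = 145  — 145 already appeared earlier.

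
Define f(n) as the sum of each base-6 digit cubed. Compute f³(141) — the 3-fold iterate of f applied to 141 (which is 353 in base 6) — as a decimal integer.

81

141 = (3,5,3)_6 → 179
179 = (4,5,5)_6 → 314
314 = (1,2,4,2)_6 → 81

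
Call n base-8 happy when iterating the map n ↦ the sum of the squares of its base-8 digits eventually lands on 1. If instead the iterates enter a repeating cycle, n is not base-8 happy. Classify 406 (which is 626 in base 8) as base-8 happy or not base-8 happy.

406 = (6,2,6)_8 → 6² + 2² + 6² = 36 + 4 + 36 = 76
76 = (1,1,4)_8 → 1² + 1² + 4² = 1 + 1 + 16 = 18
18 = (2,2)_8 → 2² + 2² = 4 + 4 = 8
8 = (1,0)_8 → 1² + 0² = 1 + 0 = 1  — reached 1.

base-8 happy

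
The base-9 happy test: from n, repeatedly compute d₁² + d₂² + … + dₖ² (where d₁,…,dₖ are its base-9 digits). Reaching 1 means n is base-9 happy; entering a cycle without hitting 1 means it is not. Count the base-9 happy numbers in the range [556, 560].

556: 556 → 134 → 90 → 2 → 4 → 16 → 50 → 50  — not base-9 happy
557: 557 → 149 → 75 → 73 → 65 → 53 → 89 → 65  — not base-9 happy
558: 558 → 100 → 6 → 36 → 16 → 50 → 50  — not base-9 happy
559: 559 → 101 → 9 → 1  — base-9 happy
560: 560 → 104 → 30 → 18 → 4 → 16 → 50 → 50  — not base-9 happy
base-9 happy: 559

1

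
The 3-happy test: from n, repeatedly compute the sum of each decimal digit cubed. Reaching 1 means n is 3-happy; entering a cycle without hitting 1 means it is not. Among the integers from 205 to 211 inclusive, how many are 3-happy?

205: 205 → 133 → 55 → 250 → 133  (repeats 133)
206: 206 → 224 → 80 → 512 → 134 → 92 → 737 → 713 → 371 → 371  (repeats 371)
207: 207 → 351 → 153 → 153  (repeats 153)
208: 208 → 520 → 133 → 55 → 250 → 133  (repeats 133)
209: 209 → 737 → 713 → 371 → 371  (repeats 371)
210: 210 → 9 → 729 → 1080 → 513 → 153 → 153  (repeats 153)
211: 211 → 10 → 1  (reaches 1)
3-happy: 211

1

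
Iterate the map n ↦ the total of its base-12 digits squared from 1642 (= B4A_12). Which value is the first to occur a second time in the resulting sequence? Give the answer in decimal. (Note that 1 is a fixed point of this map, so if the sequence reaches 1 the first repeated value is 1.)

1642 = (11,4,10)_12 → 11² + 4² + 10² = 237
237 = (1,7,9)_12 → 1² + 7² + 9² = 131
131 = (10,11)_12 → 10² + 11² = 221
221 = (1,6,5)_12 → 1² + 6² + 5² = 62
62 = (5,2)_12 → 5² + 2² = 29
29 = (2,5)_12 → 2² + 5² = 29  — 29 already appeared earlier.

29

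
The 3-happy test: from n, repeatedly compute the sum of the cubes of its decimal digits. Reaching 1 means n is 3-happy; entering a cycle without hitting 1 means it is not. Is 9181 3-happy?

3-happy

9181 → 9³ + 1³ + 8³ + 1³ = 1243
1243 → 1³ + 2³ + 4³ + 3³ = 100
100 → 1³ + 0³ + 0³ = 1  — reached 1.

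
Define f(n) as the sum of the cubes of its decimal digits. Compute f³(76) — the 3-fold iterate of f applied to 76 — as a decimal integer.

1801

76 → 7³ + 6³ = 343 + 216 = 559
559 → 5³ + 5³ + 9³ = 125 + 125 + 729 = 979
979 → 9³ + 7³ + 9³ = 729 + 343 + 729 = 1801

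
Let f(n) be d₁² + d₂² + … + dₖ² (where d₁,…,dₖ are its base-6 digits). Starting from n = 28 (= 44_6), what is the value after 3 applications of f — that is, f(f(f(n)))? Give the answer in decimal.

28 = (4,4)_6 → 4² + 4² = 32
32 = (5,2)_6 → 5² + 2² = 29
29 = (4,5)_6 → 4² + 5² = 41

41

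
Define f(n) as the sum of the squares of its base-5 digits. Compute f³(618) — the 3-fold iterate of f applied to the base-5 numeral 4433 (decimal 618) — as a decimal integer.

16

618 = (4,4,3,3)_5 → 4² + 4² + 3² + 3² = 50
50 = (2,0,0)_5 → 2² + 0² + 0² = 4
4 = (4)_5 → 4² = 16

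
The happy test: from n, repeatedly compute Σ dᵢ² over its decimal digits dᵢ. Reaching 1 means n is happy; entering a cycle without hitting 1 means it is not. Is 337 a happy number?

337 → 3² + 3² + 7² = 67
67 → 6² + 7² = 85
85 → 8² + 5² = 89
89 → 8² + 9² = 145
145 → 1² + 4² + 5² = 42
42 → 4² + 2² = 20
20 → 2² + 0² = 4
4 → 4² = 16
16 → 1² + 6² = 37
37 → 3² + 7² = 58
58 → 5² + 8² = 89  — 89 already seen; the sequence cycles without reaching 1.

not happy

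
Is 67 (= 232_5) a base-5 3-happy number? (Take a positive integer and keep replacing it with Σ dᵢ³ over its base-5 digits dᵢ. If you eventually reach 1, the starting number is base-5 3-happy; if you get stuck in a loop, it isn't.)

67 = (2,3,2)_5 → 2³ + 3³ + 2³ = 43
43 = (1,3,3)_5 → 1³ + 3³ + 3³ = 55
55 = (2,1,0)_5 → 2³ + 1³ + 0³ = 9
9 = (1,4)_5 → 1³ + 4³ = 65
65 = (2,3,0)_5 → 2³ + 3³ + 0³ = 35
35 = (1,2,0)_5 → 1³ + 2³ + 0³ = 9  — 9 already seen; the sequence cycles without reaching 1.

not base-5 3-happy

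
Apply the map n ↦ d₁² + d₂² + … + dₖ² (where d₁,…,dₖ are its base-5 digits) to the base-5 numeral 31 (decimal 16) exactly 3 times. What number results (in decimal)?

16

16 = (3,1)_5 → 3² + 1² = 10
10 = (2,0)_5 → 2² + 0² = 4
4 = (4)_5 → 4² = 16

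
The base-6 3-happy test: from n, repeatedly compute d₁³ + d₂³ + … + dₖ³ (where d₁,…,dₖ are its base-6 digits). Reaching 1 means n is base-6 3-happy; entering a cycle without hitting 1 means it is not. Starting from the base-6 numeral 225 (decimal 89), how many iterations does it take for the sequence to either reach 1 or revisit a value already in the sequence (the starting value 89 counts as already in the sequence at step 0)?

6

89 = (2,2,5)_6 → 2³ + 2³ + 5³ = 141
141 = (3,5,3)_6 → 3³ + 5³ + 3³ = 179
179 = (4,5,5)_6 → 4³ + 5³ + 5³ = 314
314 = (1,2,4,2)_6 → 1³ + 2³ + 4³ + 2³ = 81
81 = (2,1,3)_6 → 2³ + 1³ + 3³ = 36
36 = (1,0,0)_6 → 1³ + 0³ + 0³ = 1  — reached 1.
That took 6 steps.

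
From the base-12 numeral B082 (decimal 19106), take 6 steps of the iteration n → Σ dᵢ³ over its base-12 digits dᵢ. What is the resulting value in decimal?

1

19106 = (11,0,8,2)_12 → 1851
1851 = (1,0,10,3)_12 → 1028
1028 = (7,1,8)_12 → 856
856 = (5,11,4)_12 → 1520
1520 = (10,6,8)_12 → 1728
1728 = (1,0,0,0)_12 → 1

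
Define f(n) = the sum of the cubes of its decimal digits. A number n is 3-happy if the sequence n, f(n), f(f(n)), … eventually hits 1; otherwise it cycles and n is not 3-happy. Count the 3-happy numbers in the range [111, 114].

111: 111 → 3 → 27 → 351 → 153 → 153  — not 3-happy
112: 112 → 10 → 1  — 3-happy
113: 113 → 29 → 737 → 713 → 371 → 371  — not 3-happy
114: 114 → 66 → 432 → 99 → 1458 → 702 → 351 → 153 → 153  — not 3-happy
3-happy: 112

1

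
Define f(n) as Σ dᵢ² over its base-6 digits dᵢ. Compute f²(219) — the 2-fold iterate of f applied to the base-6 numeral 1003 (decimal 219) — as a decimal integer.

17

219 = (1,0,0,3)_6 → 1² + 0² + 0² + 3² = 10
10 = (1,4)_6 → 1² + 4² = 17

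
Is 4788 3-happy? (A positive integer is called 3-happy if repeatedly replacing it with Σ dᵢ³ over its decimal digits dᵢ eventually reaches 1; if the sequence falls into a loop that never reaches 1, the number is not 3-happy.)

not 3-happy

4788 → 4³ + 7³ + 8³ + 8³ = 64 + 343 + 512 + 512 = 1431
1431 → 1³ + 4³ + 3³ + 1³ = 1 + 64 + 27 + 1 = 93
93 → 9³ + 3³ = 729 + 27 = 756
756 → 7³ + 5³ + 6³ = 343 + 125 + 216 = 684
684 → 6³ + 8³ + 4³ = 216 + 512 + 64 = 792
792 → 7³ + 9³ + 2³ = 343 + 729 + 8 = 1080
1080 → 1³ + 0³ + 8³ + 0³ = 1 + 0 + 512 + 0 = 513
513 → 5³ + 1³ + 3³ = 125 + 1 + 27 = 153
153 → 1³ + 5³ + 3³ = 1 + 125 + 27 = 153  — 153 already seen; the sequence cycles without reaching 1.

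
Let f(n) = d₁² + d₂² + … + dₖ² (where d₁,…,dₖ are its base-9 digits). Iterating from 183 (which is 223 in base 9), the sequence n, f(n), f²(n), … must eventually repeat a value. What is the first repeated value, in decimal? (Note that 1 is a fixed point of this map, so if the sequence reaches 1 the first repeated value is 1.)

65

183 = (2,2,3)_9 → 17
17 = (1,8)_9 → 65
65 = (7,2)_9 → 53
53 = (5,8)_9 → 89
89 = (1,0,8)_9 → 65  — 65 already appeared earlier.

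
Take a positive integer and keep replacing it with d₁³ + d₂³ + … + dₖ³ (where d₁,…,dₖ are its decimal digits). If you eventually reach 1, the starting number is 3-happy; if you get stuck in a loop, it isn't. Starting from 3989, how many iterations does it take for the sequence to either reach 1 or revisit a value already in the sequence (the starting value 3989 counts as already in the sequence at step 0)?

9

3989 → 3³ + 9³ + 8³ + 9³ = 27 + 729 + 512 + 729 = 1997
1997 → 1³ + 9³ + 9³ + 7³ = 1 + 729 + 729 + 343 = 1802
1802 → 1³ + 8³ + 0³ + 2³ = 1 + 512 + 0 + 8 = 521
521 → 5³ + 2³ + 1³ = 125 + 8 + 1 = 134
134 → 1³ + 3³ + 4³ = 1 + 27 + 64 = 92
92 → 9³ + 2³ = 729 + 8 = 737
737 → 7³ + 3³ + 7³ = 343 + 27 + 343 = 713
713 → 7³ + 1³ + 3³ = 343 + 1 + 27 = 371
371 → 3³ + 7³ + 1³ = 27 + 343 + 1 = 371  — 371 repeats.
That took 9 steps.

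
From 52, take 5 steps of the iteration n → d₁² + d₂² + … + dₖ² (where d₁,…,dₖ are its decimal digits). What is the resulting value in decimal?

52 → 5² + 2² = 25 + 4 = 29
29 → 2² + 9² = 4 + 81 = 85
85 → 8² + 5² = 64 + 25 = 89
89 → 8² + 9² = 64 + 81 = 145
145 → 1² + 4² + 5² = 1 + 16 + 25 = 42

42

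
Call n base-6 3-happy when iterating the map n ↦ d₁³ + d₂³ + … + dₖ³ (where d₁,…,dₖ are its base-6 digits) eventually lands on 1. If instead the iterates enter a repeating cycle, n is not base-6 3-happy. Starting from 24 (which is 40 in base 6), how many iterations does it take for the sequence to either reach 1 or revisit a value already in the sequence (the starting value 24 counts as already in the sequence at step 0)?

24 = (4,0)_6 → 4³ + 0³ = 64 + 0 = 64
64 = (1,4,4)_6 → 1³ + 4³ + 4³ = 1 + 64 + 64 = 129
129 = (3,3,3)_6 → 3³ + 3³ + 3³ = 27 + 27 + 27 = 81
81 = (2,1,3)_6 → 2³ + 1³ + 3³ = 8 + 1 + 27 = 36
36 = (1,0,0)_6 → 1³ + 0³ + 0³ = 1 + 0 + 0 = 1  — reached 1.
That took 5 steps.

5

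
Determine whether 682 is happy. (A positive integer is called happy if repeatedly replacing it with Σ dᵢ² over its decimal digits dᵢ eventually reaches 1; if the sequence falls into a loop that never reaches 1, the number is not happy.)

not happy

682 → 6² + 8² + 2² = 36 + 64 + 4 = 104
104 → 1² + 0² + 4² = 1 + 0 + 16 = 17
17 → 1² + 7² = 1 + 49 = 50
50 → 5² + 0² = 25 + 0 = 25
25 → 2² + 5² = 4 + 25 = 29
29 → 2² + 9² = 4 + 81 = 85
85 → 8² + 5² = 64 + 25 = 89
89 → 8² + 9² = 64 + 81 = 145
145 → 1² + 4² + 5² = 1 + 16 + 25 = 42
42 → 4² + 2² = 16 + 4 = 20
20 → 2² + 0² = 4 + 0 = 4
4 → 4² = 16
16 → 1² + 6² = 1 + 36 = 37
37 → 3² + 7² = 9 + 49 = 58
58 → 5² + 8² = 25 + 64 = 89  — 89 already seen; the sequence cycles without reaching 1.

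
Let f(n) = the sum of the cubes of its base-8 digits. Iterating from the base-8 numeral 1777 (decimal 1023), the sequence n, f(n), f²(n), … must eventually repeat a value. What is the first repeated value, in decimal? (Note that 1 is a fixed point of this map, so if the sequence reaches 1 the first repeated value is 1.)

559

1023 = (1,7,7,7)_8 → 1³ + 7³ + 7³ + 7³ = 1030
1030 = (2,0,0,6)_8 → 2³ + 0³ + 0³ + 6³ = 224
224 = (3,4,0)_8 → 3³ + 4³ + 0³ = 91
91 = (1,3,3)_8 → 1³ + 3³ + 3³ = 55
55 = (6,7)_8 → 6³ + 7³ = 559
559 = (1,0,5,7)_8 → 1³ + 0³ + 5³ + 7³ = 469
469 = (7,2,5)_8 → 7³ + 2³ + 5³ = 476
476 = (7,3,4)_8 → 7³ + 3³ + 4³ = 434
434 = (6,6,2)_8 → 6³ + 6³ + 2³ = 440
440 = (6,7,0)_8 → 6³ + 7³ + 0³ = 559  — 559 already appeared earlier.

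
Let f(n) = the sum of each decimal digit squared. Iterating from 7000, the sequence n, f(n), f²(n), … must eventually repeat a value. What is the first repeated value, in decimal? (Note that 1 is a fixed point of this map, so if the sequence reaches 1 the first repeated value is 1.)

7000 → 7² + 0² + 0² + 0² = 49
49 → 4² + 9² = 97
97 → 9² + 7² = 130
130 → 1² + 3² + 0² = 10
10 → 1² + 0² = 1  — reached the fixed point 1.
1 → 1, so 1 is the first repeated value.

1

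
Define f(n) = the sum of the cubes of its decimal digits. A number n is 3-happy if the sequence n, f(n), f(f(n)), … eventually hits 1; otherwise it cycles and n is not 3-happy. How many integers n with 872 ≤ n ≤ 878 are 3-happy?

872: 872 → 863 → 755 → 593 → 881 → 1025 → 134 → 92 → 737 → 713 → 371 → 371  (repeats 371)
873: 873 → 882 → 1032 → 36 → 243 → 99 → 1458 → 702 → 351 → 153 → 153  (repeats 153)
874: 874 → 919 → 1459 → 919  (repeats 919)
875: 875 → 980 → 1241 → 74 → 407 → 407  (repeats 407)
876: 876 → 1071 → 345 → 216 → 225 → 141 → 66 → 432 → 99 → 1458 → 702 → 351 → 153 → 153  (repeats 153)
877: 877 → 1198 → 1243 → 100 → 1  (reaches 1)
878: 878 → 1367 → 587 → 980 → 1241 → 74 → 407 → 407  (repeats 407)
3-happy: 877

1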